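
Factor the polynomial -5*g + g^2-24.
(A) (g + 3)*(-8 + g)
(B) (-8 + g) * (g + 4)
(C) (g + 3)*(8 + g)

We need to factor -5*g + g^2-24.
The factored form is (g + 3)*(-8 + g).
A) (g + 3)*(-8 + g)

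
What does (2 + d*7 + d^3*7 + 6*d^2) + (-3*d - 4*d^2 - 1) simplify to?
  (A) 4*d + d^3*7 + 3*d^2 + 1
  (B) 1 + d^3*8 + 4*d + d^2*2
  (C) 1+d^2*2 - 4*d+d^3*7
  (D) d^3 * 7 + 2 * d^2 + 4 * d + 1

Adding the polynomials and combining like terms:
(2 + d*7 + d^3*7 + 6*d^2) + (-3*d - 4*d^2 - 1)
= d^3 * 7 + 2 * d^2 + 4 * d + 1
D) d^3 * 7 + 2 * d^2 + 4 * d + 1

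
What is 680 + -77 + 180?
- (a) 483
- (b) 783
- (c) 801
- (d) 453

First: 680 + -77 = 603
Then: 603 + 180 = 783
b) 783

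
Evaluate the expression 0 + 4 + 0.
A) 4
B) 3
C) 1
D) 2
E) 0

First: 0 + 4 = 4
Then: 4 + 0 = 4
A) 4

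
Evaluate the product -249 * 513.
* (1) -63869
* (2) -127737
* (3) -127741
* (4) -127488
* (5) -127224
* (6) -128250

-249 * 513 = -127737
2) -127737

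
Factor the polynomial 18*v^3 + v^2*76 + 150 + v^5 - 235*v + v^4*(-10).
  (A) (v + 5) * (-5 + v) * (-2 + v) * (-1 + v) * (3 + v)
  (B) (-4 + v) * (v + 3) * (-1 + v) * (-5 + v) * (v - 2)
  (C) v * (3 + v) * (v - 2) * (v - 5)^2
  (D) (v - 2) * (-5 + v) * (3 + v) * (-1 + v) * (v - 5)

We need to factor 18*v^3 + v^2*76 + 150 + v^5 - 235*v + v^4*(-10).
The factored form is (v - 2) * (-5 + v) * (3 + v) * (-1 + v) * (v - 5).
D) (v - 2) * (-5 + v) * (3 + v) * (-1 + v) * (v - 5)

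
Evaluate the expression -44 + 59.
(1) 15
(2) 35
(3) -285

-44 + 59 = 15
1) 15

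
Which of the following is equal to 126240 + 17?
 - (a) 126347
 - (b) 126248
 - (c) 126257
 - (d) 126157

126240 + 17 = 126257
c) 126257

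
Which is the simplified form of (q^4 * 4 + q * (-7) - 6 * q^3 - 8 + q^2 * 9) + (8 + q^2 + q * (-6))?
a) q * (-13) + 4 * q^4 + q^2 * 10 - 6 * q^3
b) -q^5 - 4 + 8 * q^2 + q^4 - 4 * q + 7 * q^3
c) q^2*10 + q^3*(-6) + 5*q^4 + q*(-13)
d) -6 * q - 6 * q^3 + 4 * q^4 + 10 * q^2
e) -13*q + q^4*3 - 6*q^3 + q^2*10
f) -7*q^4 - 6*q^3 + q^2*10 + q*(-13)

Adding the polynomials and combining like terms:
(q^4*4 + q*(-7) - 6*q^3 - 8 + q^2*9) + (8 + q^2 + q*(-6))
= q * (-13) + 4 * q^4 + q^2 * 10 - 6 * q^3
a) q * (-13) + 4 * q^4 + q^2 * 10 - 6 * q^3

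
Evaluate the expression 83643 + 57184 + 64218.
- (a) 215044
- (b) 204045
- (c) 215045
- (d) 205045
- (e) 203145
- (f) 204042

First: 83643 + 57184 = 140827
Then: 140827 + 64218 = 205045
d) 205045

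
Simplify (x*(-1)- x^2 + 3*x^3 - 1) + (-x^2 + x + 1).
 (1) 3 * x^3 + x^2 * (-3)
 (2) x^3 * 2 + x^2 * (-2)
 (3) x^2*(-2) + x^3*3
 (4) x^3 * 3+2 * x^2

Adding the polynomials and combining like terms:
(x*(-1) - x^2 + 3*x^3 - 1) + (-x^2 + x + 1)
= x^2*(-2) + x^3*3
3) x^2*(-2) + x^3*3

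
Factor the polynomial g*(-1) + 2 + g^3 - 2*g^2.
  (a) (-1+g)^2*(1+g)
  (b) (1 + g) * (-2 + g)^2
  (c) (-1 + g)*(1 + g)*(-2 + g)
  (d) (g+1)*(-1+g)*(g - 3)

We need to factor g*(-1) + 2 + g^3 - 2*g^2.
The factored form is (-1 + g)*(1 + g)*(-2 + g).
c) (-1 + g)*(1 + g)*(-2 + g)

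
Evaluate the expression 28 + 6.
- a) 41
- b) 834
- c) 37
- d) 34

28 + 6 = 34
d) 34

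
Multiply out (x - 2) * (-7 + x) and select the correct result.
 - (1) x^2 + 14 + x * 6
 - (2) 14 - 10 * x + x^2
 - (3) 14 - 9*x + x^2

Expanding (x - 2) * (-7 + x):
= 14 - 9*x + x^2
3) 14 - 9*x + x^2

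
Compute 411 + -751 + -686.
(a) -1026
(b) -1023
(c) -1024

First: 411 + -751 = -340
Then: -340 + -686 = -1026
a) -1026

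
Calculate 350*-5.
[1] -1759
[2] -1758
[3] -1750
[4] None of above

350 * -5 = -1750
3) -1750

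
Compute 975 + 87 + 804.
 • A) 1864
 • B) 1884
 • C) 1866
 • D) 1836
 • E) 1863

First: 975 + 87 = 1062
Then: 1062 + 804 = 1866
C) 1866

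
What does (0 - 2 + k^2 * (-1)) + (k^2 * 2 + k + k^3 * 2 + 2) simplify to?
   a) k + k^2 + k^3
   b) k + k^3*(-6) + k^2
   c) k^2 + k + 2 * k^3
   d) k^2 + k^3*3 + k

Adding the polynomials and combining like terms:
(0 - 2 + k^2*(-1)) + (k^2*2 + k + k^3*2 + 2)
= k^2 + k + 2 * k^3
c) k^2 + k + 2 * k^3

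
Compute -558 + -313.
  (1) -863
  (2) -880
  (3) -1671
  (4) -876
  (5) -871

-558 + -313 = -871
5) -871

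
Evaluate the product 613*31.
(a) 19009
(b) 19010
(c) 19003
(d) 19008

613 * 31 = 19003
c) 19003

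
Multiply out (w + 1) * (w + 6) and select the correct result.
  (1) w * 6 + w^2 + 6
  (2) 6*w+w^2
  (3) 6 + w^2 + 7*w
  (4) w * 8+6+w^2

Expanding (w + 1) * (w + 6):
= 6 + w^2 + 7*w
3) 6 + w^2 + 7*w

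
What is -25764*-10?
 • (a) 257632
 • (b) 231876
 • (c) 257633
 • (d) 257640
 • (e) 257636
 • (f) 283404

-25764 * -10 = 257640
d) 257640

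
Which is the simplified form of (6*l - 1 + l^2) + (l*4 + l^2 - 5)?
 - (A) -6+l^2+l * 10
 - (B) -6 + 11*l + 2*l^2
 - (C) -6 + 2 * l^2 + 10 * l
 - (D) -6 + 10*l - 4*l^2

Adding the polynomials and combining like terms:
(6*l - 1 + l^2) + (l*4 + l^2 - 5)
= -6 + 2 * l^2 + 10 * l
C) -6 + 2 * l^2 + 10 * l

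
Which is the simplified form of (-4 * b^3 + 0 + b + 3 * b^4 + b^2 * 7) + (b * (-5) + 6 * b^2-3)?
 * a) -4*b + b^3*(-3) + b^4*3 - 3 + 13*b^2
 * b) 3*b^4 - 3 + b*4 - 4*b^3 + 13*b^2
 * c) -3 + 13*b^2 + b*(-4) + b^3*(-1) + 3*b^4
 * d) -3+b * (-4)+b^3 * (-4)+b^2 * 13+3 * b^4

Adding the polynomials and combining like terms:
(-4*b^3 + 0 + b + 3*b^4 + b^2*7) + (b*(-5) + 6*b^2 - 3)
= -3+b * (-4)+b^3 * (-4)+b^2 * 13+3 * b^4
d) -3+b * (-4)+b^3 * (-4)+b^2 * 13+3 * b^4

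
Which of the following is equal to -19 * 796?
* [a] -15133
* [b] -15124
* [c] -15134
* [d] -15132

-19 * 796 = -15124
b) -15124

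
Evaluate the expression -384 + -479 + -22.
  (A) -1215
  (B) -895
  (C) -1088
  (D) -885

First: -384 + -479 = -863
Then: -863 + -22 = -885
D) -885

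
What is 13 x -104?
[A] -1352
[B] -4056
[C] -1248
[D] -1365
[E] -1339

13 * -104 = -1352
A) -1352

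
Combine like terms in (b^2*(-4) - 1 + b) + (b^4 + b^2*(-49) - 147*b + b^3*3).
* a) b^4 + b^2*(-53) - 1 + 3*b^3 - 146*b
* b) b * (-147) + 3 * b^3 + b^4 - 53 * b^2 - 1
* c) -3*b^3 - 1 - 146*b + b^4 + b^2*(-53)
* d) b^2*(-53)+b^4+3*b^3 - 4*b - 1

Adding the polynomials and combining like terms:
(b^2*(-4) - 1 + b) + (b^4 + b^2*(-49) - 147*b + b^3*3)
= b^4 + b^2*(-53) - 1 + 3*b^3 - 146*b
a) b^4 + b^2*(-53) - 1 + 3*b^3 - 146*b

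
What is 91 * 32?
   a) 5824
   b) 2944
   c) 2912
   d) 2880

91 * 32 = 2912
c) 2912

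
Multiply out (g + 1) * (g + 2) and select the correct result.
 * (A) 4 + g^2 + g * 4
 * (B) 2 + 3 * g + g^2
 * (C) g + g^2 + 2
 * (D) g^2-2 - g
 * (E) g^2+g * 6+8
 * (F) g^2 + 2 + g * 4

Expanding (g + 1) * (g + 2):
= 2 + 3 * g + g^2
B) 2 + 3 * g + g^2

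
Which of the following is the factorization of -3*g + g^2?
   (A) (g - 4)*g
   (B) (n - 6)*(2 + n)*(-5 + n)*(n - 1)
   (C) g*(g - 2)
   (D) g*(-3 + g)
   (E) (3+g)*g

We need to factor -3*g + g^2.
The factored form is g*(-3 + g).
D) g*(-3 + g)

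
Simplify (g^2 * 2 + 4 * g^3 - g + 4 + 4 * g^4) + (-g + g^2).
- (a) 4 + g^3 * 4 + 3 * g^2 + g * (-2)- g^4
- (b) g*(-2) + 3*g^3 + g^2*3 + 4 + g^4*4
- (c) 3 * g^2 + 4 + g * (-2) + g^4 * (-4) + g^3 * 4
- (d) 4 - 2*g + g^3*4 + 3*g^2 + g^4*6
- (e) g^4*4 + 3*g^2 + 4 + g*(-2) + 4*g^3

Adding the polynomials and combining like terms:
(g^2*2 + 4*g^3 - g + 4 + 4*g^4) + (-g + g^2)
= g^4*4 + 3*g^2 + 4 + g*(-2) + 4*g^3
e) g^4*4 + 3*g^2 + 4 + g*(-2) + 4*g^3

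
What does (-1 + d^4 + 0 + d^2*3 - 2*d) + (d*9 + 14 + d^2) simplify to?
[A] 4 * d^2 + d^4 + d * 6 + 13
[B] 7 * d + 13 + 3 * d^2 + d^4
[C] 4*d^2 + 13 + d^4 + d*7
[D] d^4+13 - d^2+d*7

Adding the polynomials and combining like terms:
(-1 + d^4 + 0 + d^2*3 - 2*d) + (d*9 + 14 + d^2)
= 4*d^2 + 13 + d^4 + d*7
C) 4*d^2 + 13 + d^4 + d*7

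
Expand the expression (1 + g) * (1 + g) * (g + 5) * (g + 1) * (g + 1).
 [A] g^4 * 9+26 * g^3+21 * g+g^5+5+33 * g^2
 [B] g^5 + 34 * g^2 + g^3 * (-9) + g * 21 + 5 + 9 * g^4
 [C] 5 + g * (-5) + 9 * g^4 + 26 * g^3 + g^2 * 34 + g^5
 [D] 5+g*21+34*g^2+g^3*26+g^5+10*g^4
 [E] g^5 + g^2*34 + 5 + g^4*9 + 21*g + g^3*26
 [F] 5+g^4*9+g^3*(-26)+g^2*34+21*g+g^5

Expanding (1 + g) * (1 + g) * (g + 5) * (g + 1) * (g + 1):
= g^5 + g^2*34 + 5 + g^4*9 + 21*g + g^3*26
E) g^5 + g^2*34 + 5 + g^4*9 + 21*g + g^3*26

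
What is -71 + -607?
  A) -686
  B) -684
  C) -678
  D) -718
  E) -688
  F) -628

-71 + -607 = -678
C) -678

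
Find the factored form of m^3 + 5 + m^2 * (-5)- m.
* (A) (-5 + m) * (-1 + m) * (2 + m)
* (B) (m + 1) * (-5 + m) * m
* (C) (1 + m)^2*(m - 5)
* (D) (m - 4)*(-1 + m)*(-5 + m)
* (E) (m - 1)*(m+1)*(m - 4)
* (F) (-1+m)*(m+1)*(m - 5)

We need to factor m^3 + 5 + m^2 * (-5)- m.
The factored form is (-1+m)*(m+1)*(m - 5).
F) (-1+m)*(m+1)*(m - 5)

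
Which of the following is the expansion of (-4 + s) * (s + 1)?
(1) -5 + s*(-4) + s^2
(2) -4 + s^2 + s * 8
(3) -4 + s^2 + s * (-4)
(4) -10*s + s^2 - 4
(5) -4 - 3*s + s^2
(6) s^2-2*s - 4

Expanding (-4 + s) * (s + 1):
= -4 - 3*s + s^2
5) -4 - 3*s + s^2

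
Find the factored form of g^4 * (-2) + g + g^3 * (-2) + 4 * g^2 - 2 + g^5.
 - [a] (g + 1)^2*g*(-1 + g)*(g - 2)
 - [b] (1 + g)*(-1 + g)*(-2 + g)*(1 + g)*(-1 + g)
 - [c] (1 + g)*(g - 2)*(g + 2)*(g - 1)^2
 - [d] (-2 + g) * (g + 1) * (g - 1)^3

We need to factor g^4 * (-2) + g + g^3 * (-2) + 4 * g^2 - 2 + g^5.
The factored form is (1 + g)*(-1 + g)*(-2 + g)*(1 + g)*(-1 + g).
b) (1 + g)*(-1 + g)*(-2 + g)*(1 + g)*(-1 + g)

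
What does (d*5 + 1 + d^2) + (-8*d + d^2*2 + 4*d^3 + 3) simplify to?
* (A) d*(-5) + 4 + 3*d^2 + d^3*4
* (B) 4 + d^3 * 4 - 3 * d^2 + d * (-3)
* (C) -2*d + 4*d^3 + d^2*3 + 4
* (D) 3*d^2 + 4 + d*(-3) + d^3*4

Adding the polynomials and combining like terms:
(d*5 + 1 + d^2) + (-8*d + d^2*2 + 4*d^3 + 3)
= 3*d^2 + 4 + d*(-3) + d^3*4
D) 3*d^2 + 4 + d*(-3) + d^3*4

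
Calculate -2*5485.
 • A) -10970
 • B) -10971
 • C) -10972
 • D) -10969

-2 * 5485 = -10970
A) -10970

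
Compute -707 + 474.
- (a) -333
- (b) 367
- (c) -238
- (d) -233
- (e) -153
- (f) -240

-707 + 474 = -233
d) -233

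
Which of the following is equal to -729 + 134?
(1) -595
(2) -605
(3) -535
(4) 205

-729 + 134 = -595
1) -595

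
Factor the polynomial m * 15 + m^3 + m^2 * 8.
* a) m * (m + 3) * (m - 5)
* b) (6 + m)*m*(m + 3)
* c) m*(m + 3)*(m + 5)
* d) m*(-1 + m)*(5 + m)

We need to factor m * 15 + m^3 + m^2 * 8.
The factored form is m*(m + 3)*(m + 5).
c) m*(m + 3)*(m + 5)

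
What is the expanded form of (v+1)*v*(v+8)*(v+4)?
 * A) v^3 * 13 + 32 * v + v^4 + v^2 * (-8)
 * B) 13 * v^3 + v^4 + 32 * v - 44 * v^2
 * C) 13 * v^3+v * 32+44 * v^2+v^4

Expanding (v+1)*v*(v+8)*(v+4):
= 13 * v^3+v * 32+44 * v^2+v^4
C) 13 * v^3+v * 32+44 * v^2+v^4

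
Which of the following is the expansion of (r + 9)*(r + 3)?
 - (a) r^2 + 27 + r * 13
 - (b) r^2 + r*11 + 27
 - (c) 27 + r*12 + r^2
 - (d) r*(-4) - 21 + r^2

Expanding (r + 9)*(r + 3):
= 27 + r*12 + r^2
c) 27 + r*12 + r^2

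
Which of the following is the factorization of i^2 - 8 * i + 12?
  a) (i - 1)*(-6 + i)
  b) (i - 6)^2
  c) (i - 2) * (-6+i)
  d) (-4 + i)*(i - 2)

We need to factor i^2 - 8 * i + 12.
The factored form is (i - 2) * (-6+i).
c) (i - 2) * (-6+i)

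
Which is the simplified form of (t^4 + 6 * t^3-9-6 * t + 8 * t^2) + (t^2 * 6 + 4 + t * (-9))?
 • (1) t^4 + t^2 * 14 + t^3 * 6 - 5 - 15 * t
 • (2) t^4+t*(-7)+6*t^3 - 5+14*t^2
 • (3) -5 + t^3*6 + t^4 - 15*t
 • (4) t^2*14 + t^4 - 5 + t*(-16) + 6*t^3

Adding the polynomials and combining like terms:
(t^4 + 6*t^3 - 9 - 6*t + 8*t^2) + (t^2*6 + 4 + t*(-9))
= t^4 + t^2 * 14 + t^3 * 6 - 5 - 15 * t
1) t^4 + t^2 * 14 + t^3 * 6 - 5 - 15 * t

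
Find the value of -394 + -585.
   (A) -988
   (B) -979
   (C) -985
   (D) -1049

-394 + -585 = -979
B) -979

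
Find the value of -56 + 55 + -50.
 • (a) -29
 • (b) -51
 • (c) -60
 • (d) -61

First: -56 + 55 = -1
Then: -1 + -50 = -51
b) -51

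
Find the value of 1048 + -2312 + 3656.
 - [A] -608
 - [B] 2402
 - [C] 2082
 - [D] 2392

First: 1048 + -2312 = -1264
Then: -1264 + 3656 = 2392
D) 2392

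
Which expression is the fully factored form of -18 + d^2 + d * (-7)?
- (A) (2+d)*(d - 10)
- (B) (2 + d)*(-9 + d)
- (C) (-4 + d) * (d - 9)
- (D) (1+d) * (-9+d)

We need to factor -18 + d^2 + d * (-7).
The factored form is (2 + d)*(-9 + d).
B) (2 + d)*(-9 + d)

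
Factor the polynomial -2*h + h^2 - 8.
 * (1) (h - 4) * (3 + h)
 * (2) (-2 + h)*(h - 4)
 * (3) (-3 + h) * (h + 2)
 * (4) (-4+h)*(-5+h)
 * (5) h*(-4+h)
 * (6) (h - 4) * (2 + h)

We need to factor -2*h + h^2 - 8.
The factored form is (h - 4) * (2 + h).
6) (h - 4) * (2 + h)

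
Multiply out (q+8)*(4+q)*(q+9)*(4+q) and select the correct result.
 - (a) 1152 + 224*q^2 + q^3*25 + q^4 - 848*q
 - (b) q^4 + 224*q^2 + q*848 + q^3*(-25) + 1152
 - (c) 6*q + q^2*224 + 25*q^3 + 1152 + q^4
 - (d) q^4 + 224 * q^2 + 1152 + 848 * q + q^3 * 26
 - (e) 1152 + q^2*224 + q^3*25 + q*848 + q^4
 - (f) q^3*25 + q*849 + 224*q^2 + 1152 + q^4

Expanding (q+8)*(4+q)*(q+9)*(4+q):
= 1152 + q^2*224 + q^3*25 + q*848 + q^4
e) 1152 + q^2*224 + q^3*25 + q*848 + q^4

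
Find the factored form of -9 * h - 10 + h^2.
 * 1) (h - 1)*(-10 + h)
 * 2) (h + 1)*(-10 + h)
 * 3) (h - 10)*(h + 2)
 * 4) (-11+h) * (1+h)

We need to factor -9 * h - 10 + h^2.
The factored form is (h + 1)*(-10 + h).
2) (h + 1)*(-10 + h)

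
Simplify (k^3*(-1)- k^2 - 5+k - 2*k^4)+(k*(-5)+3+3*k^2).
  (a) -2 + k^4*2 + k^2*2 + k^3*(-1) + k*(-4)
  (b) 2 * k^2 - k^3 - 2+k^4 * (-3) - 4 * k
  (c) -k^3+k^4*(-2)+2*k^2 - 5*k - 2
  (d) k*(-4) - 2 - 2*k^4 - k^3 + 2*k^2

Adding the polynomials and combining like terms:
(k^3*(-1) - k^2 - 5 + k - 2*k^4) + (k*(-5) + 3 + 3*k^2)
= k*(-4) - 2 - 2*k^4 - k^3 + 2*k^2
d) k*(-4) - 2 - 2*k^4 - k^3 + 2*k^2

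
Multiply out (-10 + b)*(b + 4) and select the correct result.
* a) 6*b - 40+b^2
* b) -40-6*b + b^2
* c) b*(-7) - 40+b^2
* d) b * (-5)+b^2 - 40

Expanding (-10 + b)*(b + 4):
= -40-6*b + b^2
b) -40-6*b + b^2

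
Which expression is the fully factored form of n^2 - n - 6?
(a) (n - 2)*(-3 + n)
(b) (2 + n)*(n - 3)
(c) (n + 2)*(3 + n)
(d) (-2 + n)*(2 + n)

We need to factor n^2 - n - 6.
The factored form is (2 + n)*(n - 3).
b) (2 + n)*(n - 3)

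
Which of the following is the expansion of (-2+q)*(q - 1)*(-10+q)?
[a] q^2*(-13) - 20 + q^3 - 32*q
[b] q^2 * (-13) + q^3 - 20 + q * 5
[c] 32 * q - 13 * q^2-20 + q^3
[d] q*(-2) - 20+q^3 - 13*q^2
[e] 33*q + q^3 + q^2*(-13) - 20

Expanding (-2+q)*(q - 1)*(-10+q):
= 32 * q - 13 * q^2-20 + q^3
c) 32 * q - 13 * q^2-20 + q^3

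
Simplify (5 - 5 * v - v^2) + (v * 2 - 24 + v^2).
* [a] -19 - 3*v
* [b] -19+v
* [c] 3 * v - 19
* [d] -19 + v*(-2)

Adding the polynomials and combining like terms:
(5 - 5*v - v^2) + (v*2 - 24 + v^2)
= -19 - 3*v
a) -19 - 3*v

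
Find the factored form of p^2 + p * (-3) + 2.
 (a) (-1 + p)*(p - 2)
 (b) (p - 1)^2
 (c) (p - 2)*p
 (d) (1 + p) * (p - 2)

We need to factor p^2 + p * (-3) + 2.
The factored form is (-1 + p)*(p - 2).
a) (-1 + p)*(p - 2)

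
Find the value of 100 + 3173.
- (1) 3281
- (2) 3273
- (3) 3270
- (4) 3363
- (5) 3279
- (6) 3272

100 + 3173 = 3273
2) 3273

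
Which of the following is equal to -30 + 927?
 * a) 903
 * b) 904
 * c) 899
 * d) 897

-30 + 927 = 897
d) 897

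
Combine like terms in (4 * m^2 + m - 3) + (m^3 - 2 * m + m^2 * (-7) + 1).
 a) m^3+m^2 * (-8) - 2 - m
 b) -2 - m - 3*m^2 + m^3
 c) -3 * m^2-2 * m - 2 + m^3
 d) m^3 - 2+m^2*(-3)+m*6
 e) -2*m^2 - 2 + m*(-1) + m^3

Adding the polynomials and combining like terms:
(4*m^2 + m - 3) + (m^3 - 2*m + m^2*(-7) + 1)
= -2 - m - 3*m^2 + m^3
b) -2 - m - 3*m^2 + m^3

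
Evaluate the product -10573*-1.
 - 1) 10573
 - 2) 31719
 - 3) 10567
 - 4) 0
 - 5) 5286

-10573 * -1 = 10573
1) 10573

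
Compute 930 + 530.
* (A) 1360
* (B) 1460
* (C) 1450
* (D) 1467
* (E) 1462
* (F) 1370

930 + 530 = 1460
B) 1460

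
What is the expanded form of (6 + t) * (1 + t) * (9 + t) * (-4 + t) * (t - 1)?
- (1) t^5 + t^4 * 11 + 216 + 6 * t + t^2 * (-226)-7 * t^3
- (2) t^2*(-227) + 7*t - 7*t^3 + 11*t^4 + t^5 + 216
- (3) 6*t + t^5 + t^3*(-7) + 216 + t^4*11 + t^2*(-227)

Expanding (6 + t) * (1 + t) * (9 + t) * (-4 + t) * (t - 1):
= 6*t + t^5 + t^3*(-7) + 216 + t^4*11 + t^2*(-227)
3) 6*t + t^5 + t^3*(-7) + 216 + t^4*11 + t^2*(-227)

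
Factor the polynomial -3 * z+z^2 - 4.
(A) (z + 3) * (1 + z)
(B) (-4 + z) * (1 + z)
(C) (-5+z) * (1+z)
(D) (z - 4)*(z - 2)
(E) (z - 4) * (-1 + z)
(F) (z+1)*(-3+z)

We need to factor -3 * z+z^2 - 4.
The factored form is (-4 + z) * (1 + z).
B) (-4 + z) * (1 + z)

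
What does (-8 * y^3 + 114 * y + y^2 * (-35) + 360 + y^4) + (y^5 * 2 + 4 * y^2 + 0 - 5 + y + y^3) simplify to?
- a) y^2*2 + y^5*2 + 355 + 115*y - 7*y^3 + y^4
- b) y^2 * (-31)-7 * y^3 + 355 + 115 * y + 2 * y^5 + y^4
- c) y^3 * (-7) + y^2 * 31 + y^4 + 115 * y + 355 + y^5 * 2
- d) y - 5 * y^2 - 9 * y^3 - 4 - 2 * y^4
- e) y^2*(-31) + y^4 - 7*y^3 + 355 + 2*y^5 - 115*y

Adding the polynomials and combining like terms:
(-8*y^3 + 114*y + y^2*(-35) + 360 + y^4) + (y^5*2 + 4*y^2 + 0 - 5 + y + y^3)
= y^2 * (-31)-7 * y^3 + 355 + 115 * y + 2 * y^5 + y^4
b) y^2 * (-31)-7 * y^3 + 355 + 115 * y + 2 * y^5 + y^4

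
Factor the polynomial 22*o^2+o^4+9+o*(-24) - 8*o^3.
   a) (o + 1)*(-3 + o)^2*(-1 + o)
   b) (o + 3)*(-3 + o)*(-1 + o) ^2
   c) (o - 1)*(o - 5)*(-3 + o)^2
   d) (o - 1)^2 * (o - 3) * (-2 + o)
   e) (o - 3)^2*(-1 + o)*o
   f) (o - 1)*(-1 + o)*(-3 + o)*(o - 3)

We need to factor 22*o^2+o^4+9+o*(-24) - 8*o^3.
The factored form is (o - 1)*(-1 + o)*(-3 + o)*(o - 3).
f) (o - 1)*(-1 + o)*(-3 + o)*(o - 3)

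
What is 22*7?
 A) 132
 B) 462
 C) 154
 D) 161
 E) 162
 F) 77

22 * 7 = 154
C) 154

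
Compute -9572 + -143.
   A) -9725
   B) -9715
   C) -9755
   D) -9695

-9572 + -143 = -9715
B) -9715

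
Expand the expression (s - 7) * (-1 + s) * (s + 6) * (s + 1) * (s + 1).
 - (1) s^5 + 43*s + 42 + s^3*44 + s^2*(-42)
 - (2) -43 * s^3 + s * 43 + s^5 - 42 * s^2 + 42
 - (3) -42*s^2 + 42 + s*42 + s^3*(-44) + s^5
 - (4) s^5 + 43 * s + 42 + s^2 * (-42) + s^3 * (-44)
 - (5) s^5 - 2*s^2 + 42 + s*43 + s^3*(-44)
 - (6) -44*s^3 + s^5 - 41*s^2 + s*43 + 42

Expanding (s - 7) * (-1 + s) * (s + 6) * (s + 1) * (s + 1):
= s^5 + 43 * s + 42 + s^2 * (-42) + s^3 * (-44)
4) s^5 + 43 * s + 42 + s^2 * (-42) + s^3 * (-44)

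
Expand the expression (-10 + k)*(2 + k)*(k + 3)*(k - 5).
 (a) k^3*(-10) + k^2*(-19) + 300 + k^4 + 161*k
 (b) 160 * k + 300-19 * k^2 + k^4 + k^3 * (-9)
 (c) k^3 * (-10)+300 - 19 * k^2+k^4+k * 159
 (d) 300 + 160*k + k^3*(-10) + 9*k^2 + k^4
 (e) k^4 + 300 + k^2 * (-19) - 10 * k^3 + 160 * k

Expanding (-10 + k)*(2 + k)*(k + 3)*(k - 5):
= k^4 + 300 + k^2 * (-19) - 10 * k^3 + 160 * k
e) k^4 + 300 + k^2 * (-19) - 10 * k^3 + 160 * k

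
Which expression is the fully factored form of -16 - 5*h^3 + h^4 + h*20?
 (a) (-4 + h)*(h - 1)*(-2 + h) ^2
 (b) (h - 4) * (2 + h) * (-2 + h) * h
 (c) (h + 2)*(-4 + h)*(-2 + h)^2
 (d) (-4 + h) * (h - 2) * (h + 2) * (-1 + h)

We need to factor -16 - 5*h^3 + h^4 + h*20.
The factored form is (-4 + h) * (h - 2) * (h + 2) * (-1 + h).
d) (-4 + h) * (h - 2) * (h + 2) * (-1 + h)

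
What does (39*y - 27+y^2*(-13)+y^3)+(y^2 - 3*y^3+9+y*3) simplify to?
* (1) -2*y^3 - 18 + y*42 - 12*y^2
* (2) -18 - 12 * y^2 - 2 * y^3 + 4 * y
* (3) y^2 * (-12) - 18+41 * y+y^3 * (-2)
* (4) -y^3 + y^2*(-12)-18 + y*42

Adding the polynomials and combining like terms:
(39*y - 27 + y^2*(-13) + y^3) + (y^2 - 3*y^3 + 9 + y*3)
= -2*y^3 - 18 + y*42 - 12*y^2
1) -2*y^3 - 18 + y*42 - 12*y^2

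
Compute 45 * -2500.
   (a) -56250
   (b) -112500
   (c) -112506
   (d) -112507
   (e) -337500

45 * -2500 = -112500
b) -112500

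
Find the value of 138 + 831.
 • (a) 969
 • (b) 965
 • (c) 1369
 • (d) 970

138 + 831 = 969
a) 969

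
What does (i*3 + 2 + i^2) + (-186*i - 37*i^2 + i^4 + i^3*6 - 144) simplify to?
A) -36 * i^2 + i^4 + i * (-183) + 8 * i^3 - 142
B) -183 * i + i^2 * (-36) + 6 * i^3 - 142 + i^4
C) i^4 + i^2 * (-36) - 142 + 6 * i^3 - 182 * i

Adding the polynomials and combining like terms:
(i*3 + 2 + i^2) + (-186*i - 37*i^2 + i^4 + i^3*6 - 144)
= -183 * i + i^2 * (-36) + 6 * i^3 - 142 + i^4
B) -183 * i + i^2 * (-36) + 6 * i^3 - 142 + i^4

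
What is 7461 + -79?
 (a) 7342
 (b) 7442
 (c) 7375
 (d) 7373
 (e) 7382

7461 + -79 = 7382
e) 7382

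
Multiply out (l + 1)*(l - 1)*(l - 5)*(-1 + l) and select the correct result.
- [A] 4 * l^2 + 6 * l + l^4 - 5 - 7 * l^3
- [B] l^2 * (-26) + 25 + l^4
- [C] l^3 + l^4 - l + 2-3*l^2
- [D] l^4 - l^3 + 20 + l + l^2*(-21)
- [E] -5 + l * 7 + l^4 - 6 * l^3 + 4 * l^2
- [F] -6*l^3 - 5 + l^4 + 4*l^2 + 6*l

Expanding (l + 1)*(l - 1)*(l - 5)*(-1 + l):
= -6*l^3 - 5 + l^4 + 4*l^2 + 6*l
F) -6*l^3 - 5 + l^4 + 4*l^2 + 6*l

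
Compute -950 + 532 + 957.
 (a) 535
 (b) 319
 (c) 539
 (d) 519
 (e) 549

First: -950 + 532 = -418
Then: -418 + 957 = 539
c) 539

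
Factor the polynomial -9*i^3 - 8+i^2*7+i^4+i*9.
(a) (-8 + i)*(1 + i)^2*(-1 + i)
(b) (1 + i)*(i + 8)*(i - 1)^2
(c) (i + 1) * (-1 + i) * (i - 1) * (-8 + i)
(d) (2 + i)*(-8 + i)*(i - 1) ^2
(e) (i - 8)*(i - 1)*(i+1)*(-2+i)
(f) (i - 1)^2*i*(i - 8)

We need to factor -9*i^3 - 8+i^2*7+i^4+i*9.
The factored form is (i + 1) * (-1 + i) * (i - 1) * (-8 + i).
c) (i + 1) * (-1 + i) * (i - 1) * (-8 + i)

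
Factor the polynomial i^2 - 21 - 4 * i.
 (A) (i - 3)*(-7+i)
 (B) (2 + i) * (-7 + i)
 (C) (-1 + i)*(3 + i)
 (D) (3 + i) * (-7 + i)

We need to factor i^2 - 21 - 4 * i.
The factored form is (3 + i) * (-7 + i).
D) (3 + i) * (-7 + i)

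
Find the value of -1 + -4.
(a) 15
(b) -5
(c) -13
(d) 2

-1 + -4 = -5
b) -5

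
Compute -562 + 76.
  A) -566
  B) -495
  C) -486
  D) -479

-562 + 76 = -486
C) -486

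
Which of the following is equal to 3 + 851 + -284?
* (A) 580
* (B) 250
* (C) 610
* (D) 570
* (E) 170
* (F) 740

First: 3 + 851 = 854
Then: 854 + -284 = 570
D) 570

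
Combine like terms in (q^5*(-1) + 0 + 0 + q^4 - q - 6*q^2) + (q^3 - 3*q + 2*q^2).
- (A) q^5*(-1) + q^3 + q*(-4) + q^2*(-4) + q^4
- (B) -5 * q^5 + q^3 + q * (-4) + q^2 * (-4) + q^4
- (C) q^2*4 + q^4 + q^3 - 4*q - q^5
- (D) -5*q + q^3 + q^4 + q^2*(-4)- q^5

Adding the polynomials and combining like terms:
(q^5*(-1) + 0 + 0 + q^4 - q - 6*q^2) + (q^3 - 3*q + 2*q^2)
= q^5*(-1) + q^3 + q*(-4) + q^2*(-4) + q^4
A) q^5*(-1) + q^3 + q*(-4) + q^2*(-4) + q^4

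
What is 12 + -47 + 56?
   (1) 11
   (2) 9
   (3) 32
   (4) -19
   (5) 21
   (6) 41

First: 12 + -47 = -35
Then: -35 + 56 = 21
5) 21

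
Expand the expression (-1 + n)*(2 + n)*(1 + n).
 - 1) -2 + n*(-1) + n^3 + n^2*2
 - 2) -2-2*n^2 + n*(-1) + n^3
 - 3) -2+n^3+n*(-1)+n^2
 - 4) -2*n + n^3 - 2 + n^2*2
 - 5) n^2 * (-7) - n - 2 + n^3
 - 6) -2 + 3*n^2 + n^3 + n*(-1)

Expanding (-1 + n)*(2 + n)*(1 + n):
= -2 + n*(-1) + n^3 + n^2*2
1) -2 + n*(-1) + n^3 + n^2*2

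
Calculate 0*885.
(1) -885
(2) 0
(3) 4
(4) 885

0 * 885 = 0
2) 0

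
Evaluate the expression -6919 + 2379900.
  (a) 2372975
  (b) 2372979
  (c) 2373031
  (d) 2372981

-6919 + 2379900 = 2372981
d) 2372981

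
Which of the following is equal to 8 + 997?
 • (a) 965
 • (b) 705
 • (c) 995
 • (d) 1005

8 + 997 = 1005
d) 1005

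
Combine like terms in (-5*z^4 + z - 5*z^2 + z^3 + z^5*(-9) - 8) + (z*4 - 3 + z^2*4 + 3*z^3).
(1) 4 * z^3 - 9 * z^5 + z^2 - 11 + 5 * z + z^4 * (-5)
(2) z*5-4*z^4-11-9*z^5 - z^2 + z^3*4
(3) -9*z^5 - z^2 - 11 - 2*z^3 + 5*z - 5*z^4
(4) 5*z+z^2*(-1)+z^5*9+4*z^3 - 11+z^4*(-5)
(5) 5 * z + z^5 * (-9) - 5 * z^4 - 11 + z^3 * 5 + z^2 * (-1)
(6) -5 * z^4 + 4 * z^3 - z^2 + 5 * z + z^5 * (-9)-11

Adding the polynomials and combining like terms:
(-5*z^4 + z - 5*z^2 + z^3 + z^5*(-9) - 8) + (z*4 - 3 + z^2*4 + 3*z^3)
= -5 * z^4 + 4 * z^3 - z^2 + 5 * z + z^5 * (-9)-11
6) -5 * z^4 + 4 * z^3 - z^2 + 5 * z + z^5 * (-9)-11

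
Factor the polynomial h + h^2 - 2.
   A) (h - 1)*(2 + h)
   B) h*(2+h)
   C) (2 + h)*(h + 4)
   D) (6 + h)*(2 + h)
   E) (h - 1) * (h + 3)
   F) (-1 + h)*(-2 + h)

We need to factor h + h^2 - 2.
The factored form is (h - 1)*(2 + h).
A) (h - 1)*(2 + h)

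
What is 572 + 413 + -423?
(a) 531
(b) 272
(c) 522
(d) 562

First: 572 + 413 = 985
Then: 985 + -423 = 562
d) 562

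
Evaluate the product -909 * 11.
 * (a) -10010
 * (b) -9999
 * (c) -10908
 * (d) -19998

-909 * 11 = -9999
b) -9999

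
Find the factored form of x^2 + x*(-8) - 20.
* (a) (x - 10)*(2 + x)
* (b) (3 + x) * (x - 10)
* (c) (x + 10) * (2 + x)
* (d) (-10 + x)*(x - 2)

We need to factor x^2 + x*(-8) - 20.
The factored form is (x - 10)*(2 + x).
a) (x - 10)*(2 + x)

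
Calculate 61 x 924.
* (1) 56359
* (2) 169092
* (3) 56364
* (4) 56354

61 * 924 = 56364
3) 56364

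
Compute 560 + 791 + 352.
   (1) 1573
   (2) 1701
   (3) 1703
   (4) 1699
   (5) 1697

First: 560 + 791 = 1351
Then: 1351 + 352 = 1703
3) 1703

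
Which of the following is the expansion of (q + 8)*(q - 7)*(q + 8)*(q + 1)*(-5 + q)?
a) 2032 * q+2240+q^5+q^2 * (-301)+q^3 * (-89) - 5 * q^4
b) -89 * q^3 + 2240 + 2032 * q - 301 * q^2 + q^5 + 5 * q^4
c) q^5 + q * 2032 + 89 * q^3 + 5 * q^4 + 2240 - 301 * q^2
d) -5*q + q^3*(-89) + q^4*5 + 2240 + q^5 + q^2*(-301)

Expanding (q + 8)*(q - 7)*(q + 8)*(q + 1)*(-5 + q):
= -89 * q^3 + 2240 + 2032 * q - 301 * q^2 + q^5 + 5 * q^4
b) -89 * q^3 + 2240 + 2032 * q - 301 * q^2 + q^5 + 5 * q^4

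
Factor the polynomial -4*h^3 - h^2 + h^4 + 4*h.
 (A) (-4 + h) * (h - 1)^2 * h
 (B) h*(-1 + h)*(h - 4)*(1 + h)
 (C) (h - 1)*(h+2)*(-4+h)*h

We need to factor -4*h^3 - h^2 + h^4 + 4*h.
The factored form is h*(-1 + h)*(h - 4)*(1 + h).
B) h*(-1 + h)*(h - 4)*(1 + h)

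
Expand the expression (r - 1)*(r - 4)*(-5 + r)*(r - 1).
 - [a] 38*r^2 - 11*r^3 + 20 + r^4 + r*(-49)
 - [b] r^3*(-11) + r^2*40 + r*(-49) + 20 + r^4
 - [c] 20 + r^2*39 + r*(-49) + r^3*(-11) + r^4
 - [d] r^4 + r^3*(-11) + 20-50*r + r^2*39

Expanding (r - 1)*(r - 4)*(-5 + r)*(r - 1):
= 20 + r^2*39 + r*(-49) + r^3*(-11) + r^4
c) 20 + r^2*39 + r*(-49) + r^3*(-11) + r^4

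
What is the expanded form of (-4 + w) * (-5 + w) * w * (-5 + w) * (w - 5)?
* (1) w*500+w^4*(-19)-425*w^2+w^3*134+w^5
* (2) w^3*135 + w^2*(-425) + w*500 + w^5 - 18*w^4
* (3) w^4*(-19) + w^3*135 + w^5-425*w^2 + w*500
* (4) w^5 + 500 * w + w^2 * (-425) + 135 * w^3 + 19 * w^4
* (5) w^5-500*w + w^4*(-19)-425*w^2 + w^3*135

Expanding (-4 + w) * (-5 + w) * w * (-5 + w) * (w - 5):
= w^4*(-19) + w^3*135 + w^5-425*w^2 + w*500
3) w^4*(-19) + w^3*135 + w^5-425*w^2 + w*500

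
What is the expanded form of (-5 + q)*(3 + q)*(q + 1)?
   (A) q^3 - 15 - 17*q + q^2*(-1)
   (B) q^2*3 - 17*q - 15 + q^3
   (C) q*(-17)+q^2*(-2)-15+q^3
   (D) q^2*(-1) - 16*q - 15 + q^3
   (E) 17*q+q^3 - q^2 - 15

Expanding (-5 + q)*(3 + q)*(q + 1):
= q^3 - 15 - 17*q + q^2*(-1)
A) q^3 - 15 - 17*q + q^2*(-1)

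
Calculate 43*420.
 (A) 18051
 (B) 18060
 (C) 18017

43 * 420 = 18060
B) 18060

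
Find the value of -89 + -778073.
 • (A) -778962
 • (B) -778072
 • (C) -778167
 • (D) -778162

-89 + -778073 = -778162
D) -778162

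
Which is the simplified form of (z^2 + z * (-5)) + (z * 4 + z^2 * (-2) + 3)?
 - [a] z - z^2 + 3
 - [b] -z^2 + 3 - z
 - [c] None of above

Adding the polynomials and combining like terms:
(z^2 + z*(-5)) + (z*4 + z^2*(-2) + 3)
= -z^2 + 3 - z
b) -z^2 + 3 - z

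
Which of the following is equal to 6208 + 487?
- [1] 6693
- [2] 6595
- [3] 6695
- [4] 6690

6208 + 487 = 6695
3) 6695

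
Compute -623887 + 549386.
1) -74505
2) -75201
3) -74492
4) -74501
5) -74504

-623887 + 549386 = -74501
4) -74501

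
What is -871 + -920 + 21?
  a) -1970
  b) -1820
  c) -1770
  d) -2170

First: -871 + -920 = -1791
Then: -1791 + 21 = -1770
c) -1770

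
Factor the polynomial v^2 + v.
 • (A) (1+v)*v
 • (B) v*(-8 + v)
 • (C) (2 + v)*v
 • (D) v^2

We need to factor v^2 + v.
The factored form is (1+v)*v.
A) (1+v)*v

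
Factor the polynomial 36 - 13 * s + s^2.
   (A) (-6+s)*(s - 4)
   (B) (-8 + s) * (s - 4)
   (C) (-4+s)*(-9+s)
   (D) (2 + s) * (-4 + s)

We need to factor 36 - 13 * s + s^2.
The factored form is (-4+s)*(-9+s).
C) (-4+s)*(-9+s)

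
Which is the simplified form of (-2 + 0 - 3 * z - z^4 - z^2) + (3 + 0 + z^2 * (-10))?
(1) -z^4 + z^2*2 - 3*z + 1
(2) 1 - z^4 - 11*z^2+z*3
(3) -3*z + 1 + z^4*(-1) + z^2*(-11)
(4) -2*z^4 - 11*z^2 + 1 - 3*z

Adding the polynomials and combining like terms:
(-2 + 0 - 3*z - z^4 - z^2) + (3 + 0 + z^2*(-10))
= -3*z + 1 + z^4*(-1) + z^2*(-11)
3) -3*z + 1 + z^4*(-1) + z^2*(-11)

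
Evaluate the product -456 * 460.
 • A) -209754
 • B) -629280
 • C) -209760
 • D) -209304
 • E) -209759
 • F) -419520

-456 * 460 = -209760
C) -209760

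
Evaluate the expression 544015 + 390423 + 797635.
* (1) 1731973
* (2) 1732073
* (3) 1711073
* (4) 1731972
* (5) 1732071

First: 544015 + 390423 = 934438
Then: 934438 + 797635 = 1732073
2) 1732073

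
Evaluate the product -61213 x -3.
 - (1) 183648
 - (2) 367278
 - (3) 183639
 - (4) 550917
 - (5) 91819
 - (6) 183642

-61213 * -3 = 183639
3) 183639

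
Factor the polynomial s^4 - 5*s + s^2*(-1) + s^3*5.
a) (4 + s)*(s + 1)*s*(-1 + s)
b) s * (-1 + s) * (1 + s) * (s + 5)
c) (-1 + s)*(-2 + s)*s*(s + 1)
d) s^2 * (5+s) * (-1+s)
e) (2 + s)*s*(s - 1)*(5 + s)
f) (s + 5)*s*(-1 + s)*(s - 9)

We need to factor s^4 - 5*s + s^2*(-1) + s^3*5.
The factored form is s * (-1 + s) * (1 + s) * (s + 5).
b) s * (-1 + s) * (1 + s) * (s + 5)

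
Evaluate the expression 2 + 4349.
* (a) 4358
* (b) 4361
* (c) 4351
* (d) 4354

2 + 4349 = 4351
c) 4351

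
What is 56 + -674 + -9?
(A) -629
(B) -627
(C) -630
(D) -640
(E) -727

First: 56 + -674 = -618
Then: -618 + -9 = -627
B) -627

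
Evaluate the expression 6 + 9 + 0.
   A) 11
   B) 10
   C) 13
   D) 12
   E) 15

First: 6 + 9 = 15
Then: 15 + 0 = 15
E) 15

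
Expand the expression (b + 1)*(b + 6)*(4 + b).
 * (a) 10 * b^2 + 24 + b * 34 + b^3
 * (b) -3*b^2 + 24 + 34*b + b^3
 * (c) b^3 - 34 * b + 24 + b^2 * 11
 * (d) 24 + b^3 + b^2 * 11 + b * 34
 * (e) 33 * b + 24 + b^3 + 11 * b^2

Expanding (b + 1)*(b + 6)*(4 + b):
= 24 + b^3 + b^2 * 11 + b * 34
d) 24 + b^3 + b^2 * 11 + b * 34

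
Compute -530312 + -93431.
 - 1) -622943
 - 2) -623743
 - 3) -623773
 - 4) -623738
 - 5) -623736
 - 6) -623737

-530312 + -93431 = -623743
2) -623743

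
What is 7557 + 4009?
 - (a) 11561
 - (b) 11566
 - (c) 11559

7557 + 4009 = 11566
b) 11566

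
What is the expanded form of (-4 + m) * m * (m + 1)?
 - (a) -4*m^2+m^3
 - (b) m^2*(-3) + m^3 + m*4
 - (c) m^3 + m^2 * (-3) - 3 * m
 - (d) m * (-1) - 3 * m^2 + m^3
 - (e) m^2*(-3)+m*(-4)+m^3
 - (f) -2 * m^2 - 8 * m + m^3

Expanding (-4 + m) * m * (m + 1):
= m^2*(-3)+m*(-4)+m^3
e) m^2*(-3)+m*(-4)+m^3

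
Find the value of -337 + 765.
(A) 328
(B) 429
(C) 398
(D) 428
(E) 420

-337 + 765 = 428
D) 428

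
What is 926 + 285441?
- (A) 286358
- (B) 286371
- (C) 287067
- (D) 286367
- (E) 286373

926 + 285441 = 286367
D) 286367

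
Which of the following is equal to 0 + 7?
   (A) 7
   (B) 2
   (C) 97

0 + 7 = 7
A) 7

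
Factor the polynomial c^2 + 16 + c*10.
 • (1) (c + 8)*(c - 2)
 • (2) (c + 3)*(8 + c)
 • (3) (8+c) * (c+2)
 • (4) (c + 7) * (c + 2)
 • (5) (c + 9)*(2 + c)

We need to factor c^2 + 16 + c*10.
The factored form is (8+c) * (c+2).
3) (8+c) * (c+2)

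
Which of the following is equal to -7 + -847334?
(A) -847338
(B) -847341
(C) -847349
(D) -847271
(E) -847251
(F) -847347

-7 + -847334 = -847341
B) -847341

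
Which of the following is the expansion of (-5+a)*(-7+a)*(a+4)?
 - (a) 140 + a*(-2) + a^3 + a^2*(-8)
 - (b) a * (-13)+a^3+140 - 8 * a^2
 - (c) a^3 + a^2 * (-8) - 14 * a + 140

Expanding (-5+a)*(-7+a)*(a+4):
= a * (-13)+a^3+140 - 8 * a^2
b) a * (-13)+a^3+140 - 8 * a^2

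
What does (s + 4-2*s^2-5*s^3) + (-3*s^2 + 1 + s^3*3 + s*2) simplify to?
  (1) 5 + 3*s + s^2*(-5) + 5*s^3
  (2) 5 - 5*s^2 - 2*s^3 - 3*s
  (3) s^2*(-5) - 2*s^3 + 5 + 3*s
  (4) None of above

Adding the polynomials and combining like terms:
(s + 4 - 2*s^2 - 5*s^3) + (-3*s^2 + 1 + s^3*3 + s*2)
= s^2*(-5) - 2*s^3 + 5 + 3*s
3) s^2*(-5) - 2*s^3 + 5 + 3*s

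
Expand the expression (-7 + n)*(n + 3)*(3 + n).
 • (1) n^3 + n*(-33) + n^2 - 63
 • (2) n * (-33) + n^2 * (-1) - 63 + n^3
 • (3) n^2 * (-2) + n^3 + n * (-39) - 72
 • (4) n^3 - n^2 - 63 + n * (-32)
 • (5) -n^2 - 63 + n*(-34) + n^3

Expanding (-7 + n)*(n + 3)*(3 + n):
= n * (-33) + n^2 * (-1) - 63 + n^3
2) n * (-33) + n^2 * (-1) - 63 + n^3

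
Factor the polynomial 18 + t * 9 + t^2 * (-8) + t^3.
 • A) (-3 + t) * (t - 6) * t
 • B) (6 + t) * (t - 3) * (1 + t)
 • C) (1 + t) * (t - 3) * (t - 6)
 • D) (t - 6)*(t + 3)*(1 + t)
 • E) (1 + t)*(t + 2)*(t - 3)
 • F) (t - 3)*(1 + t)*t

We need to factor 18 + t * 9 + t^2 * (-8) + t^3.
The factored form is (1 + t) * (t - 3) * (t - 6).
C) (1 + t) * (t - 3) * (t - 6)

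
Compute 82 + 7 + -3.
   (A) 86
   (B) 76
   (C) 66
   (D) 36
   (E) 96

First: 82 + 7 = 89
Then: 89 + -3 = 86
A) 86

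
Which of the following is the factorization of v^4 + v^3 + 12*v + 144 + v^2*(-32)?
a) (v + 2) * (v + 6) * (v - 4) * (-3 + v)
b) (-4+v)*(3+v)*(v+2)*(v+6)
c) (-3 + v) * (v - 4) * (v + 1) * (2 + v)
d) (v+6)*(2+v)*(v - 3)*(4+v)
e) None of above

We need to factor v^4 + v^3 + 12*v + 144 + v^2*(-32).
The factored form is (v + 2) * (v + 6) * (v - 4) * (-3 + v).
a) (v + 2) * (v + 6) * (v - 4) * (-3 + v)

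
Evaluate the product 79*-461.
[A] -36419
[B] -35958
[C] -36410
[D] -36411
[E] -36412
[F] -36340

79 * -461 = -36419
A) -36419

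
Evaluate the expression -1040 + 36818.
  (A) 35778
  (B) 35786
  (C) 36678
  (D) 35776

-1040 + 36818 = 35778
A) 35778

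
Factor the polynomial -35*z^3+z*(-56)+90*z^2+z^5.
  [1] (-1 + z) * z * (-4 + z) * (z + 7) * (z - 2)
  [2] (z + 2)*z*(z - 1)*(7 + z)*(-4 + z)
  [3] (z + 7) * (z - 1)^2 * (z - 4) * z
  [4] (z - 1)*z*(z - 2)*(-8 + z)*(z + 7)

We need to factor -35*z^3+z*(-56)+90*z^2+z^5.
The factored form is (-1 + z) * z * (-4 + z) * (z + 7) * (z - 2).
1) (-1 + z) * z * (-4 + z) * (z + 7) * (z - 2)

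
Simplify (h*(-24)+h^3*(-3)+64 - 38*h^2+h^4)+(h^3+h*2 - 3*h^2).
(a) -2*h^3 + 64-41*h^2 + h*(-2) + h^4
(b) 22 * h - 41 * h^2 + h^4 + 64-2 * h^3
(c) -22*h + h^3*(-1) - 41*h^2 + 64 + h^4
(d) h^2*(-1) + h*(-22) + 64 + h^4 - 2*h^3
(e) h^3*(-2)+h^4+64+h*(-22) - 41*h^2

Adding the polynomials and combining like terms:
(h*(-24) + h^3*(-3) + 64 - 38*h^2 + h^4) + (h^3 + h*2 - 3*h^2)
= h^3*(-2)+h^4+64+h*(-22) - 41*h^2
e) h^3*(-2)+h^4+64+h*(-22) - 41*h^2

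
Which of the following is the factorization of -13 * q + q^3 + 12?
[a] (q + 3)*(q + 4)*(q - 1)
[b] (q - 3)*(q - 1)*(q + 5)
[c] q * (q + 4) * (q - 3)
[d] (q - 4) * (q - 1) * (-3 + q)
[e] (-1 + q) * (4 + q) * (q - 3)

We need to factor -13 * q + q^3 + 12.
The factored form is (-1 + q) * (4 + q) * (q - 3).
e) (-1 + q) * (4 + q) * (q - 3)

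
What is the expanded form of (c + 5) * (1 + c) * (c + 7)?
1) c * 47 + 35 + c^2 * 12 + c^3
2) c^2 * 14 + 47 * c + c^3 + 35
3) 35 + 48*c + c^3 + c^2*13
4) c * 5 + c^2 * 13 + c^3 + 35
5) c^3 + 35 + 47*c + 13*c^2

Expanding (c + 5) * (1 + c) * (c + 7):
= c^3 + 35 + 47*c + 13*c^2
5) c^3 + 35 + 47*c + 13*c^2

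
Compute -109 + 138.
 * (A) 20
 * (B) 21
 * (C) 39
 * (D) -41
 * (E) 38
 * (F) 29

-109 + 138 = 29
F) 29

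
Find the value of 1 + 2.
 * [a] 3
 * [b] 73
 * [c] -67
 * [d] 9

1 + 2 = 3
a) 3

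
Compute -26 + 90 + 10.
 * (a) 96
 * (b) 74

First: -26 + 90 = 64
Then: 64 + 10 = 74
b) 74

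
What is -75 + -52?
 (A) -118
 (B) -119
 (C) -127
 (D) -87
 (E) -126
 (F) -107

-75 + -52 = -127
C) -127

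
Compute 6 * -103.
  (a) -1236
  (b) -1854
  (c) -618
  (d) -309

6 * -103 = -618
c) -618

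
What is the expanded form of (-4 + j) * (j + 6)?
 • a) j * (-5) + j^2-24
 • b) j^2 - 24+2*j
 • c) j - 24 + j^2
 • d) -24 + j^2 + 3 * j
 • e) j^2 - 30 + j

Expanding (-4 + j) * (j + 6):
= j^2 - 24+2*j
b) j^2 - 24+2*j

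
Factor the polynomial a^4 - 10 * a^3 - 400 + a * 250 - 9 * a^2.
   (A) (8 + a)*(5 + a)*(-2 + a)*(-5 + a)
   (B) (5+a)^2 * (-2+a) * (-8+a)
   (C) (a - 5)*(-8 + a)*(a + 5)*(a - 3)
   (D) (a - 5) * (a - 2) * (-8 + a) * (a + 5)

We need to factor a^4 - 10 * a^3 - 400 + a * 250 - 9 * a^2.
The factored form is (a - 5) * (a - 2) * (-8 + a) * (a + 5).
D) (a - 5) * (a - 2) * (-8 + a) * (a + 5)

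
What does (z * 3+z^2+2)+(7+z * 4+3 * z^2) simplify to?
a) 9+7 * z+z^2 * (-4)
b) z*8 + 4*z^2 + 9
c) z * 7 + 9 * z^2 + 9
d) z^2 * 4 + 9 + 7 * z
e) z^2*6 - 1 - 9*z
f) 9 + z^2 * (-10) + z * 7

Adding the polynomials and combining like terms:
(z*3 + z^2 + 2) + (7 + z*4 + 3*z^2)
= z^2 * 4 + 9 + 7 * z
d) z^2 * 4 + 9 + 7 * z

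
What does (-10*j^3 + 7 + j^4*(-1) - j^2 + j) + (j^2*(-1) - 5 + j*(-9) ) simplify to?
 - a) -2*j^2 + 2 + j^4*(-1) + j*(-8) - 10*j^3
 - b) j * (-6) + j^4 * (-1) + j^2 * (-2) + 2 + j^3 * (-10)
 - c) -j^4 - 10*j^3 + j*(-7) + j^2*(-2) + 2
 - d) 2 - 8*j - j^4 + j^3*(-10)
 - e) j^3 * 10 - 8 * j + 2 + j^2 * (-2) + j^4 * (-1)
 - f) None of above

Adding the polynomials and combining like terms:
(-10*j^3 + 7 + j^4*(-1) - j^2 + j) + (j^2*(-1) - 5 + j*(-9))
= -2*j^2 + 2 + j^4*(-1) + j*(-8) - 10*j^3
a) -2*j^2 + 2 + j^4*(-1) + j*(-8) - 10*j^3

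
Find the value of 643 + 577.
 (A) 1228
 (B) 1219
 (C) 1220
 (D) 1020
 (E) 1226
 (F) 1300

643 + 577 = 1220
C) 1220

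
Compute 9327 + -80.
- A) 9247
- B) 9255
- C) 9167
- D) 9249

9327 + -80 = 9247
A) 9247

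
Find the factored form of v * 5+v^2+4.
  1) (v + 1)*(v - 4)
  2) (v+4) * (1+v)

We need to factor v * 5+v^2+4.
The factored form is (v+4) * (1+v).
2) (v+4) * (1+v)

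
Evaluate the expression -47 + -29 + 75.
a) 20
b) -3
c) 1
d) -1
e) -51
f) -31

First: -47 + -29 = -76
Then: -76 + 75 = -1
d) -1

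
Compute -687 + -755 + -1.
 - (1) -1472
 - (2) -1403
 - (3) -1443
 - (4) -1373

First: -687 + -755 = -1442
Then: -1442 + -1 = -1443
3) -1443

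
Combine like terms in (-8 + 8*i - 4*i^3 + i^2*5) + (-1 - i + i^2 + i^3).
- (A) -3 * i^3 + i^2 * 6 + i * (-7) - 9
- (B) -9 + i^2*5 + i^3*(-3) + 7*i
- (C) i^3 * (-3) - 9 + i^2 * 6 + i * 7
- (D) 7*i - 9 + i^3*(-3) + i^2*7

Adding the polynomials and combining like terms:
(-8 + 8*i - 4*i^3 + i^2*5) + (-1 - i + i^2 + i^3)
= i^3 * (-3) - 9 + i^2 * 6 + i * 7
C) i^3 * (-3) - 9 + i^2 * 6 + i * 7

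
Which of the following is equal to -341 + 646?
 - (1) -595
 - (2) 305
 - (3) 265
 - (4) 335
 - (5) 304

-341 + 646 = 305
2) 305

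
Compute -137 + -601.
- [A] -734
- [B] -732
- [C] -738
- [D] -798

-137 + -601 = -738
C) -738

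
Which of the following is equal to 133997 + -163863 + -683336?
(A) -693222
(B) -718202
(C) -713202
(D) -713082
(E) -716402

First: 133997 + -163863 = -29866
Then: -29866 + -683336 = -713202
C) -713202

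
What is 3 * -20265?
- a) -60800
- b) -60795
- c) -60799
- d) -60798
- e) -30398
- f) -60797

3 * -20265 = -60795
b) -60795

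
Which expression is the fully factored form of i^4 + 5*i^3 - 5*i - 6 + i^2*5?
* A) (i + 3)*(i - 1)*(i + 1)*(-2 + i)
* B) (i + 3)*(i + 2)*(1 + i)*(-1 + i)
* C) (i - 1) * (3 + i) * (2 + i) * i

We need to factor i^4 + 5*i^3 - 5*i - 6 + i^2*5.
The factored form is (i + 3)*(i + 2)*(1 + i)*(-1 + i).
B) (i + 3)*(i + 2)*(1 + i)*(-1 + i)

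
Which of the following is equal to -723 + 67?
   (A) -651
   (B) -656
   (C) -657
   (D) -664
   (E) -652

-723 + 67 = -656
B) -656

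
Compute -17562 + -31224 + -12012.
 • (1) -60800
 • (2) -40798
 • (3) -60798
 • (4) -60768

First: -17562 + -31224 = -48786
Then: -48786 + -12012 = -60798
3) -60798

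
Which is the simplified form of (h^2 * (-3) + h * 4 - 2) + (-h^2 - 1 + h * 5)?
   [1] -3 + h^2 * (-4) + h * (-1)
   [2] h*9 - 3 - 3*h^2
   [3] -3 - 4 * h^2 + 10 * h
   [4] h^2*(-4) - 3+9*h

Adding the polynomials and combining like terms:
(h^2*(-3) + h*4 - 2) + (-h^2 - 1 + h*5)
= h^2*(-4) - 3+9*h
4) h^2*(-4) - 3+9*h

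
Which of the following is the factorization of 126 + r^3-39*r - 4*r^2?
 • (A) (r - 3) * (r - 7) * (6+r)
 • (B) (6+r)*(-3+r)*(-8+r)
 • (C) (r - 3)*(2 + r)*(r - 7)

We need to factor 126 + r^3-39*r - 4*r^2.
The factored form is (r - 3) * (r - 7) * (6+r).
A) (r - 3) * (r - 7) * (6+r)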